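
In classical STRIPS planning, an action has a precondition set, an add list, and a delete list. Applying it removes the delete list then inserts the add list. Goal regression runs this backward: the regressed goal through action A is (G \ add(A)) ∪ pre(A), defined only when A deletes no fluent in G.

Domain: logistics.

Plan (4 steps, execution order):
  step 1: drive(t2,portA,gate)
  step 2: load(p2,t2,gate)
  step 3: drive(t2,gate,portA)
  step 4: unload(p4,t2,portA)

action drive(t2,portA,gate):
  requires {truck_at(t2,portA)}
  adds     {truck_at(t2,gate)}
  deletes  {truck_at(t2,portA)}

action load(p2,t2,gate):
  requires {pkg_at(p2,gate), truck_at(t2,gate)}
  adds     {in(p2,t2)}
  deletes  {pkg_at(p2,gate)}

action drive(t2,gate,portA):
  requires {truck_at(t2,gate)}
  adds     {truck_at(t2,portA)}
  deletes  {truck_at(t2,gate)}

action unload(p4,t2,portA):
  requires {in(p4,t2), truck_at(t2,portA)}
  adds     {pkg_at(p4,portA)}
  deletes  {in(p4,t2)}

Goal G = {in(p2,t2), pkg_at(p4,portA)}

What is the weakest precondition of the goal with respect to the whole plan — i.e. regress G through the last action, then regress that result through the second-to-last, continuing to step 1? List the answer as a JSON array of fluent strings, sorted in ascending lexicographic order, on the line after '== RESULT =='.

Work backward from the goal:
  through step 4 (unload(p4,t2,portA)): drop {pkg_at(p4,portA)}, keep {in(p2,t2)}, require {in(p4,t2), truck_at(t2,portA)}
    → {in(p2,t2), in(p4,t2), truck_at(t2,portA)}
  through step 3 (drive(t2,gate,portA)): drop {truck_at(t2,portA)}, keep {in(p2,t2), in(p4,t2)}, require {truck_at(t2,gate)}
    → {in(p2,t2), in(p4,t2), truck_at(t2,gate)}
  through step 2 (load(p2,t2,gate)): drop {in(p2,t2)}, keep {in(p4,t2), truck_at(t2,gate)}, require {pkg_at(p2,gate), truck_at(t2,gate)}
    → {in(p4,t2), pkg_at(p2,gate), truck_at(t2,gate)}
  through step 1 (drive(t2,portA,gate)): drop {truck_at(t2,gate)}, keep {in(p4,t2), pkg_at(p2,gate)}, require {truck_at(t2,portA)}
    → {in(p4,t2), pkg_at(p2,gate), truck_at(t2,portA)}

== RESULT ==
["in(p4,t2)", "pkg_at(p2,gate)", "truck_at(t2,portA)"]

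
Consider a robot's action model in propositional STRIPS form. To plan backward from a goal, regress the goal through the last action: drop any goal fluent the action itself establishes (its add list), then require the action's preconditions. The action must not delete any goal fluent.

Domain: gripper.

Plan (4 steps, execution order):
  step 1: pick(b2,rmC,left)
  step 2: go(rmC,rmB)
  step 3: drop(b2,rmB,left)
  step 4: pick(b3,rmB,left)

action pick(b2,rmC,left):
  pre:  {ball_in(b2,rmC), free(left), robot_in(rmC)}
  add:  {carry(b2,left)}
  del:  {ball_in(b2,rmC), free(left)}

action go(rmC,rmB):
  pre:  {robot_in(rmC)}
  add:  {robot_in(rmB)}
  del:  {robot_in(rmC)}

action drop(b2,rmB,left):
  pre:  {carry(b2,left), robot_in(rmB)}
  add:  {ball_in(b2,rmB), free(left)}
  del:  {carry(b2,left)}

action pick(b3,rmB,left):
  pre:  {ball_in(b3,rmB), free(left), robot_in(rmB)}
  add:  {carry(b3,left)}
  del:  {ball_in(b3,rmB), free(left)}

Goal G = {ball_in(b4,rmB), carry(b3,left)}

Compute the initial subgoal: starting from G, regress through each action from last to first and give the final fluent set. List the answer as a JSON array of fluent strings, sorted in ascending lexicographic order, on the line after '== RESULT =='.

Regress step by step:
  through step 4 (pick(b3,rmB,left)): drop {carry(b3,left)}, keep {ball_in(b4,rmB)}, require {ball_in(b3,rmB), free(left), robot_in(rmB)}
    → {ball_in(b3,rmB), ball_in(b4,rmB), free(left), robot_in(rmB)}
  through step 3 (drop(b2,rmB,left)): drop {free(left)}, keep {ball_in(b3,rmB), ball_in(b4,rmB), robot_in(rmB)}, require {carry(b2,left), robot_in(rmB)}
    → {ball_in(b3,rmB), ball_in(b4,rmB), carry(b2,left), robot_in(rmB)}
  through step 2 (go(rmC,rmB)): drop {robot_in(rmB)}, keep {ball_in(b3,rmB), ball_in(b4,rmB), carry(b2,left)}, require {robot_in(rmC)}
    → {ball_in(b3,rmB), ball_in(b4,rmB), carry(b2,left), robot_in(rmC)}
  through step 1 (pick(b2,rmC,left)): drop {carry(b2,left)}, keep {ball_in(b3,rmB), ball_in(b4,rmB), robot_in(rmC)}, require {ball_in(b2,rmC), free(left), robot_in(rmC)}
    → {ball_in(b2,rmC), ball_in(b3,rmB), ball_in(b4,rmB), free(left), robot_in(rmC)}

== RESULT ==
["ball_in(b2,rmC)", "ball_in(b3,rmB)", "ball_in(b4,rmB)", "free(left)", "robot_in(rmC)"]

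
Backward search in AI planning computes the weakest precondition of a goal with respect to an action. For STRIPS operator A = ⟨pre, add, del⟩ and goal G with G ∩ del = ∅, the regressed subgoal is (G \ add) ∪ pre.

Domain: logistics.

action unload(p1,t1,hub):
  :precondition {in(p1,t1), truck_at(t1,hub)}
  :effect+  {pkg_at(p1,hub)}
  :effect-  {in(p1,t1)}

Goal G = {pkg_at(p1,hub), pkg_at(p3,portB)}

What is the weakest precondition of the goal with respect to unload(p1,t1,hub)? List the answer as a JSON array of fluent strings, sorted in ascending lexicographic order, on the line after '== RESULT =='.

Regress:
  G ∩ del = {}  (empty — regression defined)
  G \ add = {pkg_at(p1,hub), pkg_at(p3,portB)} \ {pkg_at(p1,hub)} = {pkg_at(p3,portB)}
  ∪ pre   = {pkg_at(p3,portB)} ∪ {in(p1,t1), truck_at(t1,hub)}
          = {in(p1,t1), pkg_at(p3,portB), truck_at(t1,hub)}

== RESULT ==
["in(p1,t1)", "pkg_at(p3,portB)", "truck_at(t1,hub)"]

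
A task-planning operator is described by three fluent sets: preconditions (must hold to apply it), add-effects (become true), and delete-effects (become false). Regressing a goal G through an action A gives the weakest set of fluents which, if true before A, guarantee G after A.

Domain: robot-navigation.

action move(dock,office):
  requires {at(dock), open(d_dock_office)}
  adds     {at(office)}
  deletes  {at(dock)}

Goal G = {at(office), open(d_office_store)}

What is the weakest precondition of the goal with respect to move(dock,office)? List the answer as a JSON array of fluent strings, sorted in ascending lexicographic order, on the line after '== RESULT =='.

Regress:
  G ∩ del = {}  (empty — regression defined)
  G \ add = {at(office), open(d_office_store)} \ {at(office)} = {open(d_office_store)}
  ∪ pre   = {open(d_office_store)} ∪ {at(dock), open(d_dock_office)}
          = {at(dock), open(d_dock_office), open(d_office_store)}

== RESULT ==
["at(dock)", "open(d_dock_office)", "open(d_office_store)"]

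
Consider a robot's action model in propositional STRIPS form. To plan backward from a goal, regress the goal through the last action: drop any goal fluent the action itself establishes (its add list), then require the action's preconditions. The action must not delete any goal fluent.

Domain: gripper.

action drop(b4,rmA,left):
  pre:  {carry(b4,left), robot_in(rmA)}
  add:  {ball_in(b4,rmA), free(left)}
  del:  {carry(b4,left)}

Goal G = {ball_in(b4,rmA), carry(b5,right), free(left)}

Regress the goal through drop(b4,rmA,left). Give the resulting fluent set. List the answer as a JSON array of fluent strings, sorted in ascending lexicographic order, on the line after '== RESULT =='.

Compute (G \ add) ∪ pre:
  G ∩ del = {}  (empty — regression defined)
  G \ add = {ball_in(b4,rmA), carry(b5,right), free(left)} \ {ball_in(b4,rmA), free(left)} = {carry(b5,right)}
  ∪ pre   = {carry(b5,right)} ∪ {carry(b4,left), robot_in(rmA)}
          = {carry(b4,left), carry(b5,right), robot_in(rmA)}

== RESULT ==
["carry(b4,left)", "carry(b5,right)", "robot_in(rmA)"]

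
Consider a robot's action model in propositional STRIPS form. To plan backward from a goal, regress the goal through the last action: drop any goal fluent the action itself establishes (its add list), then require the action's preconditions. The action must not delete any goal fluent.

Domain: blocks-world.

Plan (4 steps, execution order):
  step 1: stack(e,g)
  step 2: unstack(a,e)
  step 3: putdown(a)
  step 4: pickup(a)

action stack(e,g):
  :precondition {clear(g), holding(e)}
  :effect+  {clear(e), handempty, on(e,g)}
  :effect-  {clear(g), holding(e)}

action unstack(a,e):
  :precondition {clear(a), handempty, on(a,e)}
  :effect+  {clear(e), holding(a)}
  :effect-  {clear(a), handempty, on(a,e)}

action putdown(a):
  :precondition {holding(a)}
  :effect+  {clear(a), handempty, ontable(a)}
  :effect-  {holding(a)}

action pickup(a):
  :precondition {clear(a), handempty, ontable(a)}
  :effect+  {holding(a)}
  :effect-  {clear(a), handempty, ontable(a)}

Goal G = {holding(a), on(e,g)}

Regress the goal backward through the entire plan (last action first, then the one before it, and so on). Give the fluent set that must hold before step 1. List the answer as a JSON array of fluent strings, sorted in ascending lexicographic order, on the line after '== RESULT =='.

Regress step by step:
  through step 4 (pickup(a)): drop {holding(a)}, keep {on(e,g)}, require {clear(a), handempty, ontable(a)}
    → {clear(a), handempty, on(e,g), ontable(a)}
  through step 3 (putdown(a)): drop {clear(a), handempty, ontable(a)}, keep {on(e,g)}, require {holding(a)}
    → {holding(a), on(e,g)}
  through step 2 (unstack(a,e)): drop {holding(a)}, keep {on(e,g)}, require {clear(a), handempty, on(a,e)}
    → {clear(a), handempty, on(a,e), on(e,g)}
  through step 1 (stack(e,g)): drop {handempty, on(e,g)}, keep {clear(a), on(a,e)}, require {clear(g), holding(e)}
    → {clear(a), clear(g), holding(e), on(a,e)}

== RESULT ==
["clear(a)", "clear(g)", "holding(e)", "on(a,e)"]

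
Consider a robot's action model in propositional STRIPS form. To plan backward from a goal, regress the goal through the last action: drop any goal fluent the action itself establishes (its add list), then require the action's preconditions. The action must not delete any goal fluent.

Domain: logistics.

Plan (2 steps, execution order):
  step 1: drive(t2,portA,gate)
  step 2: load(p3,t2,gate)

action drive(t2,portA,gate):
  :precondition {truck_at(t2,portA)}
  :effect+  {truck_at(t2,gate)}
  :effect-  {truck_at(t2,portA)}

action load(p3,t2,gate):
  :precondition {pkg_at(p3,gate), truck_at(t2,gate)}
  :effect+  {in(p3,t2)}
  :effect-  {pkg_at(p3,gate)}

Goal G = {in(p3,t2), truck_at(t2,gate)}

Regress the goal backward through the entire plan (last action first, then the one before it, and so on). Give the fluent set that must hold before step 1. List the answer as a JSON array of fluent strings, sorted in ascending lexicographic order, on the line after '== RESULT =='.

Regress step by step:
  through step 2 (load(p3,t2,gate)): drop {in(p3,t2)}, keep {truck_at(t2,gate)}, require {pkg_at(p3,gate), truck_at(t2,gate)}
    → {pkg_at(p3,gate), truck_at(t2,gate)}
  through step 1 (drive(t2,portA,gate)): drop {truck_at(t2,gate)}, keep {pkg_at(p3,gate)}, require {truck_at(t2,portA)}
    → {pkg_at(p3,gate), truck_at(t2,portA)}

== RESULT ==
["pkg_at(p3,gate)", "truck_at(t2,portA)"]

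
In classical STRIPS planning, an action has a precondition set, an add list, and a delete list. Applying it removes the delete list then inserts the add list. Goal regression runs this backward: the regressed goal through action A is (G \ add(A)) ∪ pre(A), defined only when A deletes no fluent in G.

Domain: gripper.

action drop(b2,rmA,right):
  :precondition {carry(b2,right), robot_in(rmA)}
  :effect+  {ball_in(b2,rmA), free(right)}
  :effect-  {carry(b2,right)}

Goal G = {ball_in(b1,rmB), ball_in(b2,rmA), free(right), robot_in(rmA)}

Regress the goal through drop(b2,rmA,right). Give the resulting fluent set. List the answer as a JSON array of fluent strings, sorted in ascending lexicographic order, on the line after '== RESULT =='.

Compute (G \ add) ∪ pre:
  G ∩ del = {}  (empty — regression defined)
  G \ add = {ball_in(b1,rmB), ball_in(b2,rmA), free(right), robot_in(rmA)} \ {ball_in(b2,rmA), free(right)} = {ball_in(b1,rmB), robot_in(rmA)}
  ∪ pre   = {ball_in(b1,rmB), robot_in(rmA)} ∪ {carry(b2,right), robot_in(rmA)}
          = {ball_in(b1,rmB), carry(b2,right), robot_in(rmA)}

== RESULT ==
["ball_in(b1,rmB)", "carry(b2,right)", "robot_in(rmA)"]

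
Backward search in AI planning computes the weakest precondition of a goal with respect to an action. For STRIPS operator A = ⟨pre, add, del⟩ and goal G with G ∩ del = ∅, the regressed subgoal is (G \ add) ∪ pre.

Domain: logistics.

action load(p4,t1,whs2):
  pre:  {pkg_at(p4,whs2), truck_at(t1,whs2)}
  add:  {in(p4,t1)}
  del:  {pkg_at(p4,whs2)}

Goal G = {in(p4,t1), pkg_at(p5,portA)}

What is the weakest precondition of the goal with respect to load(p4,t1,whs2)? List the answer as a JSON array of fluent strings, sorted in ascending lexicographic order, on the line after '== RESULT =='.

Regress:
  G ∩ del = {}  (empty — regression defined)
  G \ add = {in(p4,t1), pkg_at(p5,portA)} \ {in(p4,t1)} = {pkg_at(p5,portA)}
  ∪ pre   = {pkg_at(p5,portA)} ∪ {pkg_at(p4,whs2), truck_at(t1,whs2)}
          = {pkg_at(p4,whs2), pkg_at(p5,portA), truck_at(t1,whs2)}

== RESULT ==
["pkg_at(p4,whs2)", "pkg_at(p5,portA)", "truck_at(t1,whs2)"]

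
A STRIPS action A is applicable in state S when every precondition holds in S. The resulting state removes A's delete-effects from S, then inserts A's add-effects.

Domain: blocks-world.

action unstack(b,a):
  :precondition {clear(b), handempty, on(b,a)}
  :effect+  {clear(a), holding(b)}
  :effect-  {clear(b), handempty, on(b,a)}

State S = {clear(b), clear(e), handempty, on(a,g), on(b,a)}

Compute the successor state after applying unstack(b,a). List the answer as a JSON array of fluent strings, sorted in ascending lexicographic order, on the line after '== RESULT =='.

Compute (S \ del) ∪ add:
  pre ⊆ S: {clear(b), handempty, on(b,a)} ⊆ S  — applicable
  S \ del = {clear(e), on(a,g)}
  ∪ add   = {clear(a), clear(e), holding(b), on(a,g)}

== RESULT ==
["clear(a)", "clear(e)", "holding(b)", "on(a,g)"]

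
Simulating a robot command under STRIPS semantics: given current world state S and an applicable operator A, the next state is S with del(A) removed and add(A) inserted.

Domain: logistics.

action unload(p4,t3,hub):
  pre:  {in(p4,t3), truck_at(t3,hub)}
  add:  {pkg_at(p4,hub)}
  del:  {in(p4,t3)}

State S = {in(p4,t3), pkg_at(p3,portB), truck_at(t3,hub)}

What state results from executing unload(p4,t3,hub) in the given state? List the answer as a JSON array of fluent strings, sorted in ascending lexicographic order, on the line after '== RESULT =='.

Compute (S \ del) ∪ add:
  pre ⊆ S: {in(p4,t3), truck_at(t3,hub)} ⊆ S  — applicable
  S \ del = {pkg_at(p3,portB), truck_at(t3,hub)}
  ∪ add   = {pkg_at(p3,portB), pkg_at(p4,hub), truck_at(t3,hub)}

== RESULT ==
["pkg_at(p3,portB)", "pkg_at(p4,hub)", "truck_at(t3,hub)"]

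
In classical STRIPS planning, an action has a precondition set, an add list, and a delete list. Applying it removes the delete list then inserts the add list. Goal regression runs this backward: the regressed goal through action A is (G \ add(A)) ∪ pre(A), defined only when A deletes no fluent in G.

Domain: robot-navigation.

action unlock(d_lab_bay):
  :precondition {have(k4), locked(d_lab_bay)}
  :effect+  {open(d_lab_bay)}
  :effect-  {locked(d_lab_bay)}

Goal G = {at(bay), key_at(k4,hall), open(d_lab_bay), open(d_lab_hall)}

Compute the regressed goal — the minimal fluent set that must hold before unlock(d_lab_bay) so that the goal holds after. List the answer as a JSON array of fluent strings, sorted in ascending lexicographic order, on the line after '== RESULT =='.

Compute (G \ add) ∪ pre:
  G ∩ del = {}  (empty — regression defined)
  G \ add = {at(bay), key_at(k4,hall), open(d_lab_bay), open(d_lab_hall)} \ {open(d_lab_bay)} = {at(bay), key_at(k4,hall), open(d_lab_hall)}
  ∪ pre   = {at(bay), key_at(k4,hall), open(d_lab_hall)} ∪ {have(k4), locked(d_lab_bay)}
          = {at(bay), have(k4), key_at(k4,hall), locked(d_lab_bay), open(d_lab_hall)}

== RESULT ==
["at(bay)", "have(k4)", "key_at(k4,hall)", "locked(d_lab_bay)", "open(d_lab_hall)"]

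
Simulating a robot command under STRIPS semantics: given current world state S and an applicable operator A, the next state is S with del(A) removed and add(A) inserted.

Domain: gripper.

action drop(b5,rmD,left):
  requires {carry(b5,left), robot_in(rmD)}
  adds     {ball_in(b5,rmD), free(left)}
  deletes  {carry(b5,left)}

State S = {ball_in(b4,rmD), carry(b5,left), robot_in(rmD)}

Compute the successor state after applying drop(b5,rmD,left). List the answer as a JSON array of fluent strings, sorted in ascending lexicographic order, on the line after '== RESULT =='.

Compute (S \ del) ∪ add:
  pre ⊆ S: {carry(b5,left), robot_in(rmD)} ⊆ S  — applicable
  S \ del = {ball_in(b4,rmD), robot_in(rmD)}
  ∪ add   = {ball_in(b4,rmD), ball_in(b5,rmD), free(left), robot_in(rmD)}

== RESULT ==
["ball_in(b4,rmD)", "ball_in(b5,rmD)", "free(left)", "robot_in(rmD)"]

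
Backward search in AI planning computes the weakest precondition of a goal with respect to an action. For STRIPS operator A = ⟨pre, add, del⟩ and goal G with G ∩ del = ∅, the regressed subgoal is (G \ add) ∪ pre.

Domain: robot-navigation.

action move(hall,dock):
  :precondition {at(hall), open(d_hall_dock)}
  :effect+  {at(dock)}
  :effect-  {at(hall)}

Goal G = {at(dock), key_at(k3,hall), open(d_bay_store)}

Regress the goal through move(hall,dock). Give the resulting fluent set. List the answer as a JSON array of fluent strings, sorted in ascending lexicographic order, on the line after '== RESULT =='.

Compute (G \ add) ∪ pre:
  G ∩ del = {}  (empty — regression defined)
  G \ add = {at(dock), key_at(k3,hall), open(d_bay_store)} \ {at(dock)} = {key_at(k3,hall), open(d_bay_store)}
  ∪ pre   = {key_at(k3,hall), open(d_bay_store)} ∪ {at(hall), open(d_hall_dock)}
          = {at(hall), key_at(k3,hall), open(d_bay_store), open(d_hall_dock)}

== RESULT ==
["at(hall)", "key_at(k3,hall)", "open(d_bay_store)", "open(d_hall_dock)"]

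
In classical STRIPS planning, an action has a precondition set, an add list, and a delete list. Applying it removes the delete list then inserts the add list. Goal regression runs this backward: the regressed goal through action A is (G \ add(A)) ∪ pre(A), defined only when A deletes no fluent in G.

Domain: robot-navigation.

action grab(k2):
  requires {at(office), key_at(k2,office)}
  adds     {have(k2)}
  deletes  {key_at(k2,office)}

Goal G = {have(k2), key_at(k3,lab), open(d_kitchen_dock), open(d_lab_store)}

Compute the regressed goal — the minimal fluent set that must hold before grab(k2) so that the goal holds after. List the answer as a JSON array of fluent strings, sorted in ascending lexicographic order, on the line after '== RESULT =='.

Regress:
  G ∩ del = {}  (empty — regression defined)
  G \ add = {have(k2), key_at(k3,lab), open(d_kitchen_dock), open(d_lab_store)} \ {have(k2)} = {key_at(k3,lab), open(d_kitchen_dock), open(d_lab_store)}
  ∪ pre   = {key_at(k3,lab), open(d_kitchen_dock), open(d_lab_store)} ∪ {at(office), key_at(k2,office)}
          = {at(office), key_at(k2,office), key_at(k3,lab), open(d_kitchen_dock), open(d_lab_store)}

== RESULT ==
["at(office)", "key_at(k2,office)", "key_at(k3,lab)", "open(d_kitchen_dock)", "open(d_lab_store)"]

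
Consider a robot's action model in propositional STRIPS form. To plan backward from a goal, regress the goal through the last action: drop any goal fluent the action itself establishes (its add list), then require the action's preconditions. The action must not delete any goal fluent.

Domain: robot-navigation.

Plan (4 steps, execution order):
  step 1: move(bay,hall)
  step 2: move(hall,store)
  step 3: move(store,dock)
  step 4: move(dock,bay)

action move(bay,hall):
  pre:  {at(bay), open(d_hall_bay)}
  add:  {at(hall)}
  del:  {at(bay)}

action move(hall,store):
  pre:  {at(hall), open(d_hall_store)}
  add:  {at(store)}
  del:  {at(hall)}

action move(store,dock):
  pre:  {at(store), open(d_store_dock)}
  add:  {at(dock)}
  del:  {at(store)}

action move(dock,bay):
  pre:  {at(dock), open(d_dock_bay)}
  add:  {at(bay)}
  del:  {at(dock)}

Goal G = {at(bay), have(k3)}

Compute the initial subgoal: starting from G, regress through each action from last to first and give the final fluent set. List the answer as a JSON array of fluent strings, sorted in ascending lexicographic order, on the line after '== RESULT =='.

Work backward from the goal:
  through step 4 (move(dock,bay)): drop {at(bay)}, keep {have(k3)}, require {at(dock), open(d_dock_bay)}
    → {at(dock), have(k3), open(d_dock_bay)}
  through step 3 (move(store,dock)): drop {at(dock)}, keep {have(k3), open(d_dock_bay)}, require {at(store), open(d_store_dock)}
    → {at(store), have(k3), open(d_dock_bay), open(d_store_dock)}
  through step 2 (move(hall,store)): drop {at(store)}, keep {have(k3), open(d_dock_bay), open(d_store_dock)}, require {at(hall), open(d_hall_store)}
    → {at(hall), have(k3), open(d_dock_bay), open(d_hall_store), open(d_store_dock)}
  through step 1 (move(bay,hall)): drop {at(hall)}, keep {have(k3), open(d_dock_bay), open(d_hall_store), open(d_store_dock)}, require {at(bay), open(d_hall_bay)}
    → {at(bay), have(k3), open(d_dock_bay), open(d_hall_bay), open(d_hall_store), open(d_store_dock)}

== RESULT ==
["at(bay)", "have(k3)", "open(d_dock_bay)", "open(d_hall_bay)", "open(d_hall_store)", "open(d_store_dock)"]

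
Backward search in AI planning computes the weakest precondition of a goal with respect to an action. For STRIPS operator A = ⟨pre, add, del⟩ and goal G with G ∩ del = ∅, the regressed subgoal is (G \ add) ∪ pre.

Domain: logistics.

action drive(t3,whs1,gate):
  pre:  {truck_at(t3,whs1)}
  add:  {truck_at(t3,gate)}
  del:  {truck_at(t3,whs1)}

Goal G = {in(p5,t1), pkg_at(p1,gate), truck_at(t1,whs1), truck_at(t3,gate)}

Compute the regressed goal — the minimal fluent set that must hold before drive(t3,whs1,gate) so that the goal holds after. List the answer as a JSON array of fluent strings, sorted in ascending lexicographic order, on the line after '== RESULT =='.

Regress:
  G ∩ del = {}  (empty — regression defined)
  G \ add = {in(p5,t1), pkg_at(p1,gate), truck_at(t1,whs1), truck_at(t3,gate)} \ {truck_at(t3,gate)} = {in(p5,t1), pkg_at(p1,gate), truck_at(t1,whs1)}
  ∪ pre   = {in(p5,t1), pkg_at(p1,gate), truck_at(t1,whs1)} ∪ {truck_at(t3,whs1)}
          = {in(p5,t1), pkg_at(p1,gate), truck_at(t1,whs1), truck_at(t3,whs1)}

== RESULT ==
["in(p5,t1)", "pkg_at(p1,gate)", "truck_at(t1,whs1)", "truck_at(t3,whs1)"]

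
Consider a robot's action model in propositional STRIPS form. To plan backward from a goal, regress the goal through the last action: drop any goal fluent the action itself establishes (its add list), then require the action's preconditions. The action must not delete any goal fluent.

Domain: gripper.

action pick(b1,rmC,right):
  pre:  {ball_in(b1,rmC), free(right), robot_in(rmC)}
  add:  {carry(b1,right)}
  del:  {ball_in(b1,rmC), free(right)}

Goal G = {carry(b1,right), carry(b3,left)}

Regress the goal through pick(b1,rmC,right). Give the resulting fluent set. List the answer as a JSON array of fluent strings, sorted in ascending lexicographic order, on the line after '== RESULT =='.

Compute (G \ add) ∪ pre:
  G ∩ del = {}  (empty — regression defined)
  G \ add = {carry(b1,right), carry(b3,left)} \ {carry(b1,right)} = {carry(b3,left)}
  ∪ pre   = {carry(b3,left)} ∪ {ball_in(b1,rmC), free(right), robot_in(rmC)}
          = {ball_in(b1,rmC), carry(b3,left), free(right), robot_in(rmC)}

== RESULT ==
["ball_in(b1,rmC)", "carry(b3,left)", "free(right)", "robot_in(rmC)"]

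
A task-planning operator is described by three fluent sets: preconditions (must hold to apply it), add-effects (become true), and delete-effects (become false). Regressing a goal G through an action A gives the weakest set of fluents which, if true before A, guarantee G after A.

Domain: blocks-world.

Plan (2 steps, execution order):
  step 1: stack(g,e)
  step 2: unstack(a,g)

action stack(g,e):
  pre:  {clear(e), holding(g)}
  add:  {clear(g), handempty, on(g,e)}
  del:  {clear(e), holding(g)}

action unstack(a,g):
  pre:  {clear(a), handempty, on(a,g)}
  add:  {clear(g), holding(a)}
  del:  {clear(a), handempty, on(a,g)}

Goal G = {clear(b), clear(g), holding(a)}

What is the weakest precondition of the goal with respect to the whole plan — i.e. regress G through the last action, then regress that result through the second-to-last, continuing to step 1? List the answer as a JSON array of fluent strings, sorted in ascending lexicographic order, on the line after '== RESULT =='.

Regress step by step:
  through step 2 (unstack(a,g)): drop {clear(g), holding(a)}, keep {clear(b)}, require {clear(a), handempty, on(a,g)}
    → {clear(a), clear(b), handempty, on(a,g)}
  through step 1 (stack(g,e)): drop {handempty}, keep {clear(a), clear(b), on(a,g)}, require {clear(e), holding(g)}
    → {clear(a), clear(b), clear(e), holding(g), on(a,g)}

== RESULT ==
["clear(a)", "clear(b)", "clear(e)", "holding(g)", "on(a,g)"]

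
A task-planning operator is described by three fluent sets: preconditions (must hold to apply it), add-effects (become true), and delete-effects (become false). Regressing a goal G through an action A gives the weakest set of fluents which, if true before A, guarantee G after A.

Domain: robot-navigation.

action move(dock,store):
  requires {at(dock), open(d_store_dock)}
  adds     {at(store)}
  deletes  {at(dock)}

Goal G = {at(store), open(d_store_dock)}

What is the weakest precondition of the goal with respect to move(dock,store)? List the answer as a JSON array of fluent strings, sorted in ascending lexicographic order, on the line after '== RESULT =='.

Regress:
  G ∩ del = {}  (empty — regression defined)
  G \ add = {at(store), open(d_store_dock)} \ {at(store)} = {open(d_store_dock)}
  ∪ pre   = {open(d_store_dock)} ∪ {at(dock), open(d_store_dock)}
          = {at(dock), open(d_store_dock)}

== RESULT ==
["at(dock)", "open(d_store_dock)"]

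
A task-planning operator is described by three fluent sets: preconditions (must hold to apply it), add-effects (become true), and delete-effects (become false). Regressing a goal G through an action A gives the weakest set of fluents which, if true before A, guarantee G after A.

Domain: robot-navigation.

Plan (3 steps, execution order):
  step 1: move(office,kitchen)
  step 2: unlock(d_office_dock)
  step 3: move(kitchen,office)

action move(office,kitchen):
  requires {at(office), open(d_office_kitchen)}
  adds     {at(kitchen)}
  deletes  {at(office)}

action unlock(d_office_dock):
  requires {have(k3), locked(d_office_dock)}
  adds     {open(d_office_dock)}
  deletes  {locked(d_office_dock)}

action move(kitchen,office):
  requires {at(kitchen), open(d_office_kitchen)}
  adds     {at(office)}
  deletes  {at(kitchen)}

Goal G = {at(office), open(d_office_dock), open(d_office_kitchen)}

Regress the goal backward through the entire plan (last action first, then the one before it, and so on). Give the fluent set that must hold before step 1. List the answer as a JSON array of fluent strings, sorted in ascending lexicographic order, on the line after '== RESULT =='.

Work backward from the goal:
  through step 3 (move(kitchen,office)): drop {at(office)}, keep {open(d_office_dock), open(d_office_kitchen)}, require {at(kitchen), open(d_office_kitchen)}
    → {at(kitchen), open(d_office_dock), open(d_office_kitchen)}
  through step 2 (unlock(d_office_dock)): drop {open(d_office_dock)}, keep {at(kitchen), open(d_office_kitchen)}, require {have(k3), locked(d_office_dock)}
    → {at(kitchen), have(k3), locked(d_office_dock), open(d_office_kitchen)}
  through step 1 (move(office,kitchen)): drop {at(kitchen)}, keep {have(k3), locked(d_office_dock), open(d_office_kitchen)}, require {at(office), open(d_office_kitchen)}
    → {at(office), have(k3), locked(d_office_dock), open(d_office_kitchen)}

== RESULT ==
["at(office)", "have(k3)", "locked(d_office_dock)", "open(d_office_kitchen)"]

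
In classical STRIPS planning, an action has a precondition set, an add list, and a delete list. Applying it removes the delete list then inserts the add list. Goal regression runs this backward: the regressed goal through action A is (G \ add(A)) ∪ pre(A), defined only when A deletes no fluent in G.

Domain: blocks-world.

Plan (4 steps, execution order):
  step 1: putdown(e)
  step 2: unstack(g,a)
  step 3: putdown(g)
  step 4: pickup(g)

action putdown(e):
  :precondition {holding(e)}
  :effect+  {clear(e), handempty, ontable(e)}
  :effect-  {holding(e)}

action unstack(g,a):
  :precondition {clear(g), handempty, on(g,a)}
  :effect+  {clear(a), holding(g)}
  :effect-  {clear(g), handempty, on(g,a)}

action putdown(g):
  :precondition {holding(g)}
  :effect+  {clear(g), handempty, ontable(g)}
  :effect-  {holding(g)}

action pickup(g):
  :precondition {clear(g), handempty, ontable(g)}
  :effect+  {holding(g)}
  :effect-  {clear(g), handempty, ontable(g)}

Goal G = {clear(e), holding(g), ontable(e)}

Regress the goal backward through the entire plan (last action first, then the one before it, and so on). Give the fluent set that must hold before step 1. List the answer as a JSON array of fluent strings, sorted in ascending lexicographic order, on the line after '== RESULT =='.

Work backward from the goal:
  through step 4 (pickup(g)): drop {holding(g)}, keep {clear(e), ontable(e)}, require {clear(g), handempty, ontable(g)}
    → {clear(e), clear(g), handempty, ontable(e), ontable(g)}
  through step 3 (putdown(g)): drop {clear(g), handempty, ontable(g)}, keep {clear(e), ontable(e)}, require {holding(g)}
    → {clear(e), holding(g), ontable(e)}
  through step 2 (unstack(g,a)): drop {holding(g)}, keep {clear(e), ontable(e)}, require {clear(g), handempty, on(g,a)}
    → {clear(e), clear(g), handempty, on(g,a), ontable(e)}
  through step 1 (putdown(e)): drop {clear(e), handempty, ontable(e)}, keep {clear(g), on(g,a)}, require {holding(e)}
    → {clear(g), holding(e), on(g,a)}

== RESULT ==
["clear(g)", "holding(e)", "on(g,a)"]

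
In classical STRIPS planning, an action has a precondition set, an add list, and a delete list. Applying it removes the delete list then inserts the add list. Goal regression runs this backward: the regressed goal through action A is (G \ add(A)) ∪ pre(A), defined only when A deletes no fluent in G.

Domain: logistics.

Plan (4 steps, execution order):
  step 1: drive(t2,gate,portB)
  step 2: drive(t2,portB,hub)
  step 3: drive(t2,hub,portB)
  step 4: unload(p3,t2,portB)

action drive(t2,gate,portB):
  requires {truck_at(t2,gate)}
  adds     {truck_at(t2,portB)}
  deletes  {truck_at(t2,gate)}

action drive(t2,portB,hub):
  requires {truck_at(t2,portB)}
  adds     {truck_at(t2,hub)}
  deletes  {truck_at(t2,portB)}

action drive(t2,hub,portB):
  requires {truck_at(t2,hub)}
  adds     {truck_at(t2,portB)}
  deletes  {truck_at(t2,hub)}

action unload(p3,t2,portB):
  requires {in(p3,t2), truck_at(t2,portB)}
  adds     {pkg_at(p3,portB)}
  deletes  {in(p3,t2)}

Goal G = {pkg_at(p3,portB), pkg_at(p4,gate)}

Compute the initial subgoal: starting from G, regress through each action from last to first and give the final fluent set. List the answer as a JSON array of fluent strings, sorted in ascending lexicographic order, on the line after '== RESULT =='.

Work backward from the goal:
  through step 4 (unload(p3,t2,portB)): drop {pkg_at(p3,portB)}, keep {pkg_at(p4,gate)}, require {in(p3,t2), truck_at(t2,portB)}
    → {in(p3,t2), pkg_at(p4,gate), truck_at(t2,portB)}
  through step 3 (drive(t2,hub,portB)): drop {truck_at(t2,portB)}, keep {in(p3,t2), pkg_at(p4,gate)}, require {truck_at(t2,hub)}
    → {in(p3,t2), pkg_at(p4,gate), truck_at(t2,hub)}
  through step 2 (drive(t2,portB,hub)): drop {truck_at(t2,hub)}, keep {in(p3,t2), pkg_at(p4,gate)}, require {truck_at(t2,portB)}
    → {in(p3,t2), pkg_at(p4,gate), truck_at(t2,portB)}
  through step 1 (drive(t2,gate,portB)): drop {truck_at(t2,portB)}, keep {in(p3,t2), pkg_at(p4,gate)}, require {truck_at(t2,gate)}
    → {in(p3,t2), pkg_at(p4,gate), truck_at(t2,gate)}

== RESULT ==
["in(p3,t2)", "pkg_at(p4,gate)", "truck_at(t2,gate)"]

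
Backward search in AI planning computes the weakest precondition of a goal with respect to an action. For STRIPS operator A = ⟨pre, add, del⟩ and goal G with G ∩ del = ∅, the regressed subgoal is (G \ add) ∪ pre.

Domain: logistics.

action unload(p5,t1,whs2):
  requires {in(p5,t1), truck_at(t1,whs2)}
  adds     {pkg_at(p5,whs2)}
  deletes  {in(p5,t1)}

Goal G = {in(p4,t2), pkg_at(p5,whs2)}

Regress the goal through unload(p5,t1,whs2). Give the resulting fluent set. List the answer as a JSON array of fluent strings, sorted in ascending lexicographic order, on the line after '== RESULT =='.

Compute (G \ add) ∪ pre:
  G ∩ del = {}  (empty — regression defined)
  G \ add = {in(p4,t2), pkg_at(p5,whs2)} \ {pkg_at(p5,whs2)} = {in(p4,t2)}
  ∪ pre   = {in(p4,t2)} ∪ {in(p5,t1), truck_at(t1,whs2)}
          = {in(p4,t2), in(p5,t1), truck_at(t1,whs2)}

== RESULT ==
["in(p4,t2)", "in(p5,t1)", "truck_at(t1,whs2)"]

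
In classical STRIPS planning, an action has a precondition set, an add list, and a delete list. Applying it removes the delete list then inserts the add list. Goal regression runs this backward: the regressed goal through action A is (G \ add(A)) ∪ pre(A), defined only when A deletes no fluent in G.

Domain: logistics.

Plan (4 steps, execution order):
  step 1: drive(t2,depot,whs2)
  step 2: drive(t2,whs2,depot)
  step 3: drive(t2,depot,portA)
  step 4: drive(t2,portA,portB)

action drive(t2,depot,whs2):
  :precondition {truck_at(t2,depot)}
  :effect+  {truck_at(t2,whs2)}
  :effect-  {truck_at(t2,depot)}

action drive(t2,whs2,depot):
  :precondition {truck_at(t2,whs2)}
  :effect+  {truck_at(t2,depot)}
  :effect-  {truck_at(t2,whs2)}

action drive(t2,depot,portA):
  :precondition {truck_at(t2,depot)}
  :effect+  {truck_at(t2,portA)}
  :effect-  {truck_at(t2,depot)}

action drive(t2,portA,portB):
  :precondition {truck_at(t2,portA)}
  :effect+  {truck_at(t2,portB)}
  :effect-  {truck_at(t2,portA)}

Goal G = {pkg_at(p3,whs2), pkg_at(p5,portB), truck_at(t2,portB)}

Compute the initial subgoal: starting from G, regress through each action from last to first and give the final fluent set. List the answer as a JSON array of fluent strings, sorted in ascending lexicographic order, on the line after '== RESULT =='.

Work backward from the goal:
  through step 4 (drive(t2,portA,portB)): drop {truck_at(t2,portB)}, keep {pkg_at(p3,whs2), pkg_at(p5,portB)}, require {truck_at(t2,portA)}
    → {pkg_at(p3,whs2), pkg_at(p5,portB), truck_at(t2,portA)}
  through step 3 (drive(t2,depot,portA)): drop {truck_at(t2,portA)}, keep {pkg_at(p3,whs2), pkg_at(p5,portB)}, require {truck_at(t2,depot)}
    → {pkg_at(p3,whs2), pkg_at(p5,portB), truck_at(t2,depot)}
  through step 2 (drive(t2,whs2,depot)): drop {truck_at(t2,depot)}, keep {pkg_at(p3,whs2), pkg_at(p5,portB)}, require {truck_at(t2,whs2)}
    → {pkg_at(p3,whs2), pkg_at(p5,portB), truck_at(t2,whs2)}
  through step 1 (drive(t2,depot,whs2)): drop {truck_at(t2,whs2)}, keep {pkg_at(p3,whs2), pkg_at(p5,portB)}, require {truck_at(t2,depot)}
    → {pkg_at(p3,whs2), pkg_at(p5,portB), truck_at(t2,depot)}

== RESULT ==
["pkg_at(p3,whs2)", "pkg_at(p5,portB)", "truck_at(t2,depot)"]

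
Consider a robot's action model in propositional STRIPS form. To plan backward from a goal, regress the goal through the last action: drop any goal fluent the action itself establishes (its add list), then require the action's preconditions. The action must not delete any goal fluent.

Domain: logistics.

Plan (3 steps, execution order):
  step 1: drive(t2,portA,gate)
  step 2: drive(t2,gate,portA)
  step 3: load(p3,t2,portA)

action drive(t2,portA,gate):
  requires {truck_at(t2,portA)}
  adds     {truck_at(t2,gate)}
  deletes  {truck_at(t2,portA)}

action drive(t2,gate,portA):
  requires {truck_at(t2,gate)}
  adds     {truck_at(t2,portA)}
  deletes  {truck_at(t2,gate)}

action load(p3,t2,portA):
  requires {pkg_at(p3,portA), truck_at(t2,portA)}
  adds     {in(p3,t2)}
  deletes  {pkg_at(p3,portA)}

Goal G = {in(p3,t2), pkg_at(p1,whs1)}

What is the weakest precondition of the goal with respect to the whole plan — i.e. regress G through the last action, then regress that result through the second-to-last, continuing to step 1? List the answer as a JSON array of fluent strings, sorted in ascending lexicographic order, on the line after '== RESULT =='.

Regress step by step:
  through step 3 (load(p3,t2,portA)): drop {in(p3,t2)}, keep {pkg_at(p1,whs1)}, require {pkg_at(p3,portA), truck_at(t2,portA)}
    → {pkg_at(p1,whs1), pkg_at(p3,portA), truck_at(t2,portA)}
  through step 2 (drive(t2,gate,portA)): drop {truck_at(t2,portA)}, keep {pkg_at(p1,whs1), pkg_at(p3,portA)}, require {truck_at(t2,gate)}
    → {pkg_at(p1,whs1), pkg_at(p3,portA), truck_at(t2,gate)}
  through step 1 (drive(t2,portA,gate)): drop {truck_at(t2,gate)}, keep {pkg_at(p1,whs1), pkg_at(p3,portA)}, require {truck_at(t2,portA)}
    → {pkg_at(p1,whs1), pkg_at(p3,portA), truck_at(t2,portA)}

== RESULT ==
["pkg_at(p1,whs1)", "pkg_at(p3,portA)", "truck_at(t2,portA)"]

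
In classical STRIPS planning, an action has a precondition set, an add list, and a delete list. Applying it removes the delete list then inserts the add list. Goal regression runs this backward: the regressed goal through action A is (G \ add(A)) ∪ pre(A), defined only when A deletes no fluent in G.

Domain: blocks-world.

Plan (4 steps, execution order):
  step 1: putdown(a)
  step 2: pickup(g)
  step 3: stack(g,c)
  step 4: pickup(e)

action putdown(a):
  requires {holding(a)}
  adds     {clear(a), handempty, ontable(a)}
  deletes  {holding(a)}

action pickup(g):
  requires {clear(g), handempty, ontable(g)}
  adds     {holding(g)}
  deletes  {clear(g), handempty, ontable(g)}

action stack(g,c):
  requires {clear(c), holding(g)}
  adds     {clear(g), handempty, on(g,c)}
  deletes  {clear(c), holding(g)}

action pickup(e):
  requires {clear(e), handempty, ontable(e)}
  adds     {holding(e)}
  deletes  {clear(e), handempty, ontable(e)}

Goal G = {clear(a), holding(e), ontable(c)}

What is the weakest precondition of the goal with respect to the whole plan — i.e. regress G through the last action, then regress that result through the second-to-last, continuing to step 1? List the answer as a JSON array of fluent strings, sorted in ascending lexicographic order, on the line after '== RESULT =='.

Regress step by step:
  through step 4 (pickup(e)): drop {holding(e)}, keep {clear(a), ontable(c)}, require {clear(e), handempty, ontable(e)}
    → {clear(a), clear(e), handempty, ontable(c), ontable(e)}
  through step 3 (stack(g,c)): drop {handempty}, keep {clear(a), clear(e), ontable(c), ontable(e)}, require {clear(c), holding(g)}
    → {clear(a), clear(c), clear(e), holding(g), ontable(c), ontable(e)}
  through step 2 (pickup(g)): drop {holding(g)}, keep {clear(a), clear(c), clear(e), ontable(c), ontable(e)}, require {clear(g), handempty, ontable(g)}
    → {clear(a), clear(c), clear(e), clear(g), handempty, ontable(c), ontable(e), ontable(g)}
  through step 1 (putdown(a)): drop {clear(a), handempty}, keep {clear(c), clear(e), clear(g), ontable(c), ontable(e), ontable(g)}, require {holding(a)}
    → {clear(c), clear(e), clear(g), holding(a), ontable(c), ontable(e), ontable(g)}

== RESULT ==
["clear(c)", "clear(e)", "clear(g)", "holding(a)", "ontable(c)", "ontable(e)", "ontable(g)"]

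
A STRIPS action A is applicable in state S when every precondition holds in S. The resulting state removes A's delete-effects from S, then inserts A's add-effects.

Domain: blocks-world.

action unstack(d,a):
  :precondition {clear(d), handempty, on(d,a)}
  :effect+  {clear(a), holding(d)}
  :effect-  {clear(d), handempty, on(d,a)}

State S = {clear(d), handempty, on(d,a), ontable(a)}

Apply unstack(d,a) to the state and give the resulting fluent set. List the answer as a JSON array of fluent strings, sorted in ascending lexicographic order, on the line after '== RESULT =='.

Compute (S \ del) ∪ add:
  pre ⊆ S: {clear(d), handempty, on(d,a)} ⊆ S  — applicable
  S \ del = {ontable(a)}
  ∪ add   = {clear(a), holding(d), ontable(a)}

== RESULT ==
["clear(a)", "holding(d)", "ontable(a)"]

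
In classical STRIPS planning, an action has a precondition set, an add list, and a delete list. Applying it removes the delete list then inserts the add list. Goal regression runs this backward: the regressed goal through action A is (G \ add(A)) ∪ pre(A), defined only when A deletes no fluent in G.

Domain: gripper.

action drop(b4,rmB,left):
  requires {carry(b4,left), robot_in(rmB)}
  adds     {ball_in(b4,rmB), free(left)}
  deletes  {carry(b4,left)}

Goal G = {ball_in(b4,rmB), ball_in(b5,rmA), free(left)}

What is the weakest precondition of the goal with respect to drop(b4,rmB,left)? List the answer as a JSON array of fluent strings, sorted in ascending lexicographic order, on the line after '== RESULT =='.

Compute (G \ add) ∪ pre:
  G ∩ del = {}  (empty — regression defined)
  G \ add = {ball_in(b4,rmB), ball_in(b5,rmA), free(left)} \ {ball_in(b4,rmB), free(left)} = {ball_in(b5,rmA)}
  ∪ pre   = {ball_in(b5,rmA)} ∪ {carry(b4,left), robot_in(rmB)}
          = {ball_in(b5,rmA), carry(b4,left), robot_in(rmB)}

== RESULT ==
["ball_in(b5,rmA)", "carry(b4,left)", "robot_in(rmB)"]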